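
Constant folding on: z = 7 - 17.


7 - 17 = -10 at compile time
Optimized: z = -10


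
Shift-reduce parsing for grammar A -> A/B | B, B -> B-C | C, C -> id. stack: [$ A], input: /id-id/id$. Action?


shift '/' to continue A -> A/B
Action: shift


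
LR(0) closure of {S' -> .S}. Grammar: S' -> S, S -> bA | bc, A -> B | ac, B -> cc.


Start: S' -> .S
For each item with dot before a nonterminal B, add B -> .γ for every B-production
Closure: [S' -> .S, S -> .bA, S -> .bc]


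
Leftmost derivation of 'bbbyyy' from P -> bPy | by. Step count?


Derivation: P => bPy => bbPyy => bbbyyy
Steps: 3


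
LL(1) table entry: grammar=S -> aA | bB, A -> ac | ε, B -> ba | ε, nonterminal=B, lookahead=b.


For [B, b]: 'b' ∈ FIRST(ba)
Entry: B -> ba


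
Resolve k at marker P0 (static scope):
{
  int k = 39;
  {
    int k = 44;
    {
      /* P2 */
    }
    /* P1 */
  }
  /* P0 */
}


k declared in the same block as P0
k = 39


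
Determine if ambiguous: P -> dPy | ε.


balanced d^n…y^n: each string has a unique parse
Unambiguous


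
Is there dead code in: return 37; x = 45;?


statement follows a return and is unreachable
Dead: 'x = 45'


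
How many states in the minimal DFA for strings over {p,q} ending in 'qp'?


Track the longest suffix of input matching a prefix of 'qp': 3 classes (prefixes of length 0..2)
Minimal DFA: 3 states


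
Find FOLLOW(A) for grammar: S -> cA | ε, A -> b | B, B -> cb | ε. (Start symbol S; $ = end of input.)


$ ∈ FOLLOW(S). For each A -> αBβ: add FIRST(β)\{ε} to FOLLOW(B); if β nullable, add FOLLOW(A).
FOLLOW(A) = {$}


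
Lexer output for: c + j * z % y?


Scan left to right, longest-match per lexeme
Tokens: ID(c), OP(+), ID(j), OP(*), ID(z), OP(%), ID(y)


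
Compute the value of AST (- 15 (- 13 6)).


Evaluate inner: (- 13 6) = 7
Evaluate root: (- 15 7) = 8
Result: 8


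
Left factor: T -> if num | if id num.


Common prefix: 'if'
Factored: T -> if T', T' -> num | id num


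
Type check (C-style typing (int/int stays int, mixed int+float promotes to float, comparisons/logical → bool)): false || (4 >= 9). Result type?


Operand types: bool || bool
Rule: logical operators take bool operands and yield bool
Result type: bool


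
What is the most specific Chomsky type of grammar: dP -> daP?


LHS has context (more than one symbol) and |LHS| ≤ |RHS|
Classification: Type 1 (Context-Sensitive)


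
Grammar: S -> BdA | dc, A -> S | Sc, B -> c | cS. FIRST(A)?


Per alternative of A: FIRST(S) = {c, d}; FIRST(Sc) = {c, d}
FIRST(A) = {c, d}


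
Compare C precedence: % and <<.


'%' is multiplicative (level 10); '<<' is shift (level 8)
Higher level binds tighter
'%' has higher precedence than '<<'


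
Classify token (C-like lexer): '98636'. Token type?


Pattern: digits only
Type: INTEGER_LITERAL


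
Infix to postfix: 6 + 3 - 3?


Left to right (same or higher precedence on left)
Postfix: 6 3 + 3 -


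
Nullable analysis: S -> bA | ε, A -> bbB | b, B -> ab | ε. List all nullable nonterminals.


A nonterminal is nullable iff some alternative derives ε (directly, or every symbol in it is nullable)
Nullable: {B, S}


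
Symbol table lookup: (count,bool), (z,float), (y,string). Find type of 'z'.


Lookup 'z' → type float


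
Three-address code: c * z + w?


Break into single-operator statements:
t1 = c * z
t2 = t1 + w


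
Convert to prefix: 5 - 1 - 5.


left-to-right (same/higher precedence on left): tree is (- (- 5 1) 5)
Prefix: - - 5 1 5


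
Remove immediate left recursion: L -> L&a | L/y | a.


Left-recursive alternatives: L&a, L/y; non-recursive: a
Introduce L': L -> aL', L' -> &aL' | /yL' | ε


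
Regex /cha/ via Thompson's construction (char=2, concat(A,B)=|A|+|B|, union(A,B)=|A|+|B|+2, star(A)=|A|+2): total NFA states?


Syntax tree has 3 char leaf(s), 0 union(s), 0 star(s)
chars contribute 3×2 = 6; each union adds +2; each star adds +2
Total: 6 + 0 + 0 = 6 states


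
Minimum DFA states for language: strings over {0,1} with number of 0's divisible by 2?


Track (count of 0) mod 2: states 0..1, accept at 0
Minimal DFA: 2 states


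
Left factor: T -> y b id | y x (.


Common prefix: 'y'
Factored: T -> y T', T' -> b id | x (


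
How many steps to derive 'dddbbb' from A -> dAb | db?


Derivation: A => dAb => ddAbb => dddbbb
Steps: 3


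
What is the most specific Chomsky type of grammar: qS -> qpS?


LHS has context (more than one symbol) and |LHS| ≤ |RHS|
Classification: Type 1 (Context-Sensitive)


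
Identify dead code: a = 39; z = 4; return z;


a is assigned but never read
Dead: 'a = 39'


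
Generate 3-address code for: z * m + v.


Break into single-operator statements:
t1 = z * m
t2 = t1 + v


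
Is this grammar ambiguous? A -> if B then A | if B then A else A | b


dangling else: 'if B then if B then b else b' parses two ways
Ambiguous


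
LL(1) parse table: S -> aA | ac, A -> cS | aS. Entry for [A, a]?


For [A, a]: 'a' ∈ FIRST(aS)
Entry: A -> aS


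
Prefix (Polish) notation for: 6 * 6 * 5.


left-to-right (same/higher precedence on left): tree is (* (* 6 6) 5)
Prefix: * * 6 6 5


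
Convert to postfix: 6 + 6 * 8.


* has higher precedence, evaluate 6*8 first
Postfix: 6 6 8 * +


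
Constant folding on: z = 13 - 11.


13 - 11 = 2 at compile time
Optimized: z = 2


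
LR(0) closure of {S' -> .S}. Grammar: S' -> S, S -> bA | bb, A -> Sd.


Start: S' -> .S
For each item with dot before a nonterminal B, add B -> .γ for every B-production
Closure: [S' -> .S, S -> .bA, S -> .bb]


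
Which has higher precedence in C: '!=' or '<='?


'<=' is relational (level 7); '!=' is equality (level 6)
Higher level binds tighter
'<=' has higher precedence than '!='


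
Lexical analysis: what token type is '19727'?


Pattern: digits only
Type: INTEGER_LITERAL


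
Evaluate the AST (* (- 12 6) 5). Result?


Evaluate inner: (- 12 6) = 6
Evaluate root: (* 6 5) = 30
Result: 30


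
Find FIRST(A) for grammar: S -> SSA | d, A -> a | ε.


Per alternative of A: FIRST(a) = {a}; FIRST(ε) = {ε}
FIRST(A) = {a, ε}


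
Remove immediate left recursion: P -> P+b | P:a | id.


Left-recursive alternatives: P+b, P:a; non-recursive: id
Introduce P': P -> idP', P' -> +bP' | :aP' | ε


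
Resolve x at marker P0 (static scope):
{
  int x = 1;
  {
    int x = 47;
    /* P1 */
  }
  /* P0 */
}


x declared in the same block as P0
x = 1


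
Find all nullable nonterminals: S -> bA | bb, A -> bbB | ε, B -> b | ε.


A nonterminal is nullable iff some alternative derives ε (directly, or every symbol in it is nullable)
Nullable: {A, B}


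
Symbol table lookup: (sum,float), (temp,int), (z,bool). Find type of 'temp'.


Lookup 'temp' → type int


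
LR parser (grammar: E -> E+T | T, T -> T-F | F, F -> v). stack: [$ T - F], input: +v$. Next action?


handle 'T-F' on top
Action: reduce (T -> T-F)


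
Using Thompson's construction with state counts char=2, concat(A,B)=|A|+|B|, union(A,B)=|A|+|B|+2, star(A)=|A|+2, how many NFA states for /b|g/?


Syntax tree has 2 char leaf(s), 1 union(s), 0 star(s)
chars contribute 2×2 = 4; each union adds +2; each star adds +2
Total: 4 + 2 + 0 = 6 states


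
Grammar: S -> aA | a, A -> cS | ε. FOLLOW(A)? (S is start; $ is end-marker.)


$ ∈ FOLLOW(S). For each A -> αBβ: add FIRST(β)\{ε} to FOLLOW(B); if β nullable, add FOLLOW(A).
FOLLOW(A) = {$}


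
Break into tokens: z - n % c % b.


Scan left to right, longest-match per lexeme
Tokens: ID(z), OP(-), ID(n), OP(%), ID(c), OP(%), ID(b)


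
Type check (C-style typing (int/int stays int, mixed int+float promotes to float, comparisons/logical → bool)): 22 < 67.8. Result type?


Operand types: int < float
Rule: comparison yields bool
Result type: bool


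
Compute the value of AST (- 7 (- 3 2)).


Evaluate inner: (- 3 2) = 1
Evaluate root: (- 7 1) = 6
Result: 6


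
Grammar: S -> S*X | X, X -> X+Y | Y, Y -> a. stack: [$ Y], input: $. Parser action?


'Y' (not preceded by X+) is the handle for X -> Y
Action: reduce (X -> Y)


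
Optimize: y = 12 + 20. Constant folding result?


12 + 20 = 32 at compile time
Optimized: y = 32


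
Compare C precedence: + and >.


'+' is additive (level 9); '>' is relational (level 7)
Higher level binds tighter
'+' has higher precedence than '>'


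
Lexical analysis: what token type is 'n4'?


Pattern: letter/underscore followed by alphanumerics, not a keyword
Type: IDENTIFIER


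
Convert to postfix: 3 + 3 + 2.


Left to right (same or higher precedence on left)
Postfix: 3 3 + 2 +


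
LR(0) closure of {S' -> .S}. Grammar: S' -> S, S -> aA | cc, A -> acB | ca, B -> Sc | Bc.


Start: S' -> .S
For each item with dot before a nonterminal B, add B -> .γ for every B-production
Closure: [S' -> .S, S -> .aA, S -> .cc]


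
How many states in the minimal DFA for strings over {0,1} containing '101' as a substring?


KMP-style automaton: 3 progress states + 1 absorbing accept = 4
Minimal DFA: 4 states


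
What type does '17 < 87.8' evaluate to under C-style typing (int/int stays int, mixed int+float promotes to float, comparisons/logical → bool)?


Operand types: int < float
Rule: comparison yields bool
Result type: bool


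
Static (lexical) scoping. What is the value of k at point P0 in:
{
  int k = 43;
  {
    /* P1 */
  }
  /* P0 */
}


k declared in the same block as P0
k = 43


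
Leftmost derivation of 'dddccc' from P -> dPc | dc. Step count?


Derivation: P => dPc => ddPcc => dddccc
Steps: 3


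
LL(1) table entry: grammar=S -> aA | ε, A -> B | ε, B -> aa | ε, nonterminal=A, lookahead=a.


For [A, a]: 'a' ∈ FIRST(B)
Entry: A -> B


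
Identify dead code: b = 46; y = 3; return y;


b is assigned but never read
Dead: 'b = 46'


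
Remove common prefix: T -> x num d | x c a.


Common prefix: 'x'
Factored: T -> x T', T' -> num d | c a


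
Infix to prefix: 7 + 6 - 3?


left-to-right (same/higher precedence on left): tree is (- (+ 7 6) 3)
Prefix: - + 7 6 3


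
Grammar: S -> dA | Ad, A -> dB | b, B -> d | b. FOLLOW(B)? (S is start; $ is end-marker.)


$ ∈ FOLLOW(S). For each A -> αBβ: add FIRST(β)\{ε} to FOLLOW(B); if β nullable, add FOLLOW(A).
FOLLOW(B) = {$, d}


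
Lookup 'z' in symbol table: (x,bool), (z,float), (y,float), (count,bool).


Lookup 'z' → type float


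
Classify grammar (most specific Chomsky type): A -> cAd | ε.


Single nonterminal LHS, but c^n d^n is not regular
Classification: Type 2 (Context-Free)


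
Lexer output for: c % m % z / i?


Scan left to right, longest-match per lexeme
Tokens: ID(c), OP(%), ID(m), OP(%), ID(z), OP(/), ID(i)


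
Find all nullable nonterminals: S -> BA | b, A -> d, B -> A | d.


A nonterminal is nullable iff some alternative derives ε (directly, or every symbol in it is nullable)
Nullable: {}


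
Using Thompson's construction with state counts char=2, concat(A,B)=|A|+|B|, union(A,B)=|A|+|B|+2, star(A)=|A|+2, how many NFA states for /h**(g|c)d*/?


Syntax tree has 4 char leaf(s), 1 union(s), 3 star(s)
chars contribute 4×2 = 8; each union adds +2; each star adds +2
Total: 8 + 2 + 6 = 16 states


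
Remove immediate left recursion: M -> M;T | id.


Left-recursive alternatives: M;T; non-recursive: id
Introduce M': M -> idM', M' -> ;TM' | ε


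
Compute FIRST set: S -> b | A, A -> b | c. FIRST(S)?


Per alternative of S: FIRST(b) = {b}; FIRST(A) = {b, c}
FIRST(S) = {b, c}


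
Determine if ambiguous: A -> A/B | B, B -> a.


precedence layered via separate nonterminal B: deterministic
Unambiguous


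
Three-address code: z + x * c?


Break into single-operator statements:
t1 = x * c
t2 = z + t1


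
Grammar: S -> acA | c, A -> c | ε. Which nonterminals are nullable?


A nonterminal is nullable iff some alternative derives ε (directly, or every symbol in it is nullable)
Nullable: {A}


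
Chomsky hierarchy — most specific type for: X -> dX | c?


Right-linear: every RHS is a terminal or a terminal followed by one nonterminal
Classification: Type 3 (Regular)


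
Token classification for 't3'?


Pattern: letter/underscore followed by alphanumerics, not a keyword
Type: IDENTIFIER


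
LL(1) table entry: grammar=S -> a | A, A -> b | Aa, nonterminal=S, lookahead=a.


For [S, a]: 'a' ∈ FIRST(a)
Entry: S -> a


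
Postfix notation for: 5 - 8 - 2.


Left to right (same or higher precedence on left)
Postfix: 5 8 - 2 -


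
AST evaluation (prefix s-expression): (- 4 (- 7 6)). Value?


Evaluate inner: (- 7 6) = 1
Evaluate root: (- 4 1) = 3
Result: 3


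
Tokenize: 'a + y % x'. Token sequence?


Scan left to right, longest-match per lexeme
Tokens: ID(a), OP(+), ID(y), OP(%), ID(x)


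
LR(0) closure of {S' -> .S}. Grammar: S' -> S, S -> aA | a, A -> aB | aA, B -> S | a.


Start: S' -> .S
For each item with dot before a nonterminal B, add B -> .γ for every B-production
Closure: [S' -> .S, S -> .aA, S -> .a]


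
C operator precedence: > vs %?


'%' is multiplicative (level 10); '>' is relational (level 7)
Higher level binds tighter
'%' has higher precedence than '>'


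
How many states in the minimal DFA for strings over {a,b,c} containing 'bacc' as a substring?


KMP-style automaton: 4 progress states + 1 absorbing accept = 5
Minimal DFA: 5 states


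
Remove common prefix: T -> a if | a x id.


Common prefix: 'a'
Factored: T -> a T', T' -> if | x id


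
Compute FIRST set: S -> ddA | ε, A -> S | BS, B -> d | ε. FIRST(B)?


Per alternative of B: FIRST(d) = {d}; FIRST(ε) = {ε}
FIRST(B) = {d, ε}


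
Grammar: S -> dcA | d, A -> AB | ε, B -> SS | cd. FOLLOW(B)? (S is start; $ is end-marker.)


$ ∈ FOLLOW(S). For each A -> αBβ: add FIRST(β)\{ε} to FOLLOW(B); if β nullable, add FOLLOW(A).
FOLLOW(B) = {$, c, d}


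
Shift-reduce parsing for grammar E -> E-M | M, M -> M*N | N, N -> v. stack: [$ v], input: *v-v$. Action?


'v' on top is the handle for N -> v
Action: reduce (N -> v)


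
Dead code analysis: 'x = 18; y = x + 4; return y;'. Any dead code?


x is read by y's definition; y is returned
No dead code


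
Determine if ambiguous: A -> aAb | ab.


balanced a^n…b^n: each string has a unique parse
Unambiguous


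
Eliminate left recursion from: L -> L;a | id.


Left-recursive alternatives: L;a; non-recursive: id
Introduce L': L -> idL', L' -> ;aL' | ε


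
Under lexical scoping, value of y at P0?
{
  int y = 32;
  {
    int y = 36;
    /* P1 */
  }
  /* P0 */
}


y declared in the same block as P0
y = 32


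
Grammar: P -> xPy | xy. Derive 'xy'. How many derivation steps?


Derivation: P => xy
Steps: 1


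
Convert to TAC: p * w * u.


Break into single-operator statements:
t1 = p * w
t2 = t1 * u


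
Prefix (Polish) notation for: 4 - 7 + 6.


left-to-right (same/higher precedence on left): tree is (+ (- 4 7) 6)
Prefix: + - 4 7 6


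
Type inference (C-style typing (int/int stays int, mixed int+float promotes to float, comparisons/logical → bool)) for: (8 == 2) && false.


Operand types: bool && bool
Rule: logical operators take bool operands and yield bool
Result type: bool


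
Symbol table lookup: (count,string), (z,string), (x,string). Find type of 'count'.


Lookup 'count' → type string


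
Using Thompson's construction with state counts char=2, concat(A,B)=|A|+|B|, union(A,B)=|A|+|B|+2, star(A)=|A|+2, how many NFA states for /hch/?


Syntax tree has 3 char leaf(s), 0 union(s), 0 star(s)
chars contribute 3×2 = 6; each union adds +2; each star adds +2
Total: 6 + 0 + 0 = 6 states


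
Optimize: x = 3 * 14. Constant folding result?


3 * 14 = 42 at compile time
Optimized: x = 42


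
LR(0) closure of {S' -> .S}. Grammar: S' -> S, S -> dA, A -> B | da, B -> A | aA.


Start: S' -> .S
For each item with dot before a nonterminal B, add B -> .γ for every B-production
Closure: [S' -> .S, S -> .dA]


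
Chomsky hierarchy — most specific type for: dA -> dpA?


LHS has context (more than one symbol) and |LHS| ≤ |RHS|
Classification: Type 1 (Context-Sensitive)


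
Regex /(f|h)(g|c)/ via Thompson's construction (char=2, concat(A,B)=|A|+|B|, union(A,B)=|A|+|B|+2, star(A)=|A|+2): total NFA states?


Syntax tree has 4 char leaf(s), 2 union(s), 0 star(s)
chars contribute 4×2 = 8; each union adds +2; each star adds +2
Total: 8 + 4 + 0 = 12 states


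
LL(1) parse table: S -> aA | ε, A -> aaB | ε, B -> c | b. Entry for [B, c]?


For [B, c]: 'c' ∈ FIRST(c)
Entry: B -> c


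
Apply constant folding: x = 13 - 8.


13 - 8 = 5 at compile time
Optimized: x = 5


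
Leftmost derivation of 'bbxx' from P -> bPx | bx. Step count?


Derivation: P => bPx => bbxx
Steps: 2


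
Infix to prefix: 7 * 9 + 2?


left-to-right (same/higher precedence on left): tree is (+ (* 7 9) 2)
Prefix: + * 7 9 2


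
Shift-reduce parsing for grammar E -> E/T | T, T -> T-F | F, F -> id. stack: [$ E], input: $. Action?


start symbol E on stack, input exhausted
Action: accept


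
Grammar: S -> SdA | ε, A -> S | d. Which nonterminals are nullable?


A nonterminal is nullable iff some alternative derives ε (directly, or every symbol in it is nullable)
Nullable: {A, S}


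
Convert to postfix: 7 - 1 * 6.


* has higher precedence, evaluate 1*6 first
Postfix: 7 1 6 * -


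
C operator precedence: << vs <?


'<<' is shift (level 8); '<' is relational (level 7)
Higher level binds tighter
'<<' has higher precedence than '<'


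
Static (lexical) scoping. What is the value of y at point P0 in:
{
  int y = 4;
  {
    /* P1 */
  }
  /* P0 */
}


y declared in the same block as P0
y = 4


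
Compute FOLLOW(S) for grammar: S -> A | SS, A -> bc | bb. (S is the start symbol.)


$ ∈ FOLLOW(S). For each A -> αBβ: add FIRST(β)\{ε} to FOLLOW(B); if β nullable, add FOLLOW(A).
FOLLOW(S) = {$, b}


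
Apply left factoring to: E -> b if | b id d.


Common prefix: 'b'
Factored: E -> b E', E' -> if | id d


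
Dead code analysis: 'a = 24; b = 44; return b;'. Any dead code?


a is assigned but never read
Dead: 'a = 24'


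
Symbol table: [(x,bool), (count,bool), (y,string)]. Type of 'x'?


Lookup 'x' → type bool


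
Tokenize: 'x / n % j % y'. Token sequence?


Scan left to right, longest-match per lexeme
Tokens: ID(x), OP(/), ID(n), OP(%), ID(j), OP(%), ID(y)


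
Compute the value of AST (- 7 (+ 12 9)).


Evaluate inner: (+ 12 9) = 21
Evaluate root: (- 7 21) = -14
Result: -14


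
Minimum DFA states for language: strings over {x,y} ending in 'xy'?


Track the longest suffix of input matching a prefix of 'xy': 3 classes (prefixes of length 0..2)
Minimal DFA: 3 states


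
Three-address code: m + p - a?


Break into single-operator statements:
t1 = m + p
t2 = t1 - a


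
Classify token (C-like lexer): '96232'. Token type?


Pattern: digits only
Type: INTEGER_LITERAL


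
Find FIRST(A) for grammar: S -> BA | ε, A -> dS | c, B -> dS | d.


Per alternative of A: FIRST(dS) = {d}; FIRST(c) = {c}
FIRST(A) = {c, d}


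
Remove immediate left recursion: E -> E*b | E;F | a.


Left-recursive alternatives: E*b, E;F; non-recursive: a
Introduce E': E -> aE', E' -> *bE' | ;FE' | ε


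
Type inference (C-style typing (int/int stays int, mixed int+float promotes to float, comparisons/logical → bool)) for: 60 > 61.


Operand types: int > int
Rule: comparison yields bool
Result type: bool


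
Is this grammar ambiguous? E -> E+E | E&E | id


'id+id&id' has two parse trees (no precedence encoded between + and &)
Ambiguous


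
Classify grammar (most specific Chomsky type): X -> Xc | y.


Left-linear: every RHS is a terminal or one nonterminal followed by a terminal
Classification: Type 3 (Regular)


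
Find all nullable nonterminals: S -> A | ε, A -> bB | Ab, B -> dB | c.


A nonterminal is nullable iff some alternative derives ε (directly, or every symbol in it is nullable)
Nullable: {S}


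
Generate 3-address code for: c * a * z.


Break into single-operator statements:
t1 = c * a
t2 = t1 * z


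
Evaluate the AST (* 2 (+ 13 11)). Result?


Evaluate inner: (+ 13 11) = 24
Evaluate root: (* 2 24) = 48
Result: 48


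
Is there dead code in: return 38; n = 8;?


statement follows a return and is unreachable
Dead: 'n = 8'


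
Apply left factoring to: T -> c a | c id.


Common prefix: 'c'
Factored: T -> c T', T' -> a | id


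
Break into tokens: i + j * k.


Scan left to right, longest-match per lexeme
Tokens: ID(i), OP(+), ID(j), OP(*), ID(k)


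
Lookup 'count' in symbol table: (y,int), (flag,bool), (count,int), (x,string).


Lookup 'count' → type int


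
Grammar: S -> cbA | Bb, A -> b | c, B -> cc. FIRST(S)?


Per alternative of S: FIRST(cbA) = {c}; FIRST(Bb) = {c}
FIRST(S) = {c}


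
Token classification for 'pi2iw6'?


Pattern: letter/underscore followed by alphanumerics, not a keyword
Type: IDENTIFIER


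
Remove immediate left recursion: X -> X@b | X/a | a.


Left-recursive alternatives: X@b, X/a; non-recursive: a
Introduce X': X -> aX', X' -> @bX' | /aX' | ε


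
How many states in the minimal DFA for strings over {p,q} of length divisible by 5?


Track length mod 5: states 0..4, accept at 0
Minimal DFA: 5 states


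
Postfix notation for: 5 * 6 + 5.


Left to right (same or higher precedence on left)
Postfix: 5 6 * 5 +


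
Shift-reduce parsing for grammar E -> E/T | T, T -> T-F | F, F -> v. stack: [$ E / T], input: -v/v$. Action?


'-' can extend T; shift to build T -> T-F
Action: shift


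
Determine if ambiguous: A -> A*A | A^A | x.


'x*x^x' has two parse trees (no precedence encoded between * and ^)
Ambiguous


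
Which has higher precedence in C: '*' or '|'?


'*' is multiplicative (level 10); '|' is bitwise OR (level 3)
Higher level binds tighter
'*' has higher precedence than '|'


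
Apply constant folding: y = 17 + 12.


17 + 12 = 29 at compile time
Optimized: y = 29


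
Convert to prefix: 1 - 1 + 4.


left-to-right (same/higher precedence on left): tree is (+ (- 1 1) 4)
Prefix: + - 1 1 4


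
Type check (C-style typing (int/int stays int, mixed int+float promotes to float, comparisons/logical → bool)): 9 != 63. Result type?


Operand types: int != int
Rule: comparison yields bool
Result type: bool


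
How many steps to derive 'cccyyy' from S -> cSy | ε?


Derivation: S => cSy => ccSyy => cccSyyy => cccyyy
Steps: 4


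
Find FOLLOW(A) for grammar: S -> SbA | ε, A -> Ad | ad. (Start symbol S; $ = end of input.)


$ ∈ FOLLOW(S). For each A -> αBβ: add FIRST(β)\{ε} to FOLLOW(B); if β nullable, add FOLLOW(A).
FOLLOW(A) = {$, b, d}


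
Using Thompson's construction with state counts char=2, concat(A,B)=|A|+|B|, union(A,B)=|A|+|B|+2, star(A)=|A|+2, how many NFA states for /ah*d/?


Syntax tree has 3 char leaf(s), 0 union(s), 1 star(s)
chars contribute 3×2 = 6; each union adds +2; each star adds +2
Total: 6 + 0 + 2 = 8 states


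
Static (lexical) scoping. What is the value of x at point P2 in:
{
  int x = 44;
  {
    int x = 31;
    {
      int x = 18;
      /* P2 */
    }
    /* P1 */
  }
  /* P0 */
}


x declared in the same block as P2
x = 18


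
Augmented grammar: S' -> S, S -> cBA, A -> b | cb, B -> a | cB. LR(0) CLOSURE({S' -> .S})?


Start: S' -> .S
For each item with dot before a nonterminal B, add B -> .γ for every B-production
Closure: [S' -> .S, S -> .cBA]


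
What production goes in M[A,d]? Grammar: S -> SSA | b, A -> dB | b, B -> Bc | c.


For [A, d]: 'd' ∈ FIRST(dB)
Entry: A -> dB


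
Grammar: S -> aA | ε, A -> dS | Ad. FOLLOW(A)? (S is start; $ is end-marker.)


$ ∈ FOLLOW(S). For each A -> αBβ: add FIRST(β)\{ε} to FOLLOW(B); if β nullable, add FOLLOW(A).
FOLLOW(A) = {$, d}


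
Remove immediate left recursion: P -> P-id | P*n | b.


Left-recursive alternatives: P-id, P*n; non-recursive: b
Introduce P': P -> bP', P' -> -idP' | *nP' | ε


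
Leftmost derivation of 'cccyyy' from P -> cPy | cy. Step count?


Derivation: P => cPy => ccPyy => cccyyy
Steps: 3


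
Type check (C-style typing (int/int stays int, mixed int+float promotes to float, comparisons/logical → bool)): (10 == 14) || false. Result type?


Operand types: bool || bool
Rule: logical operators take bool operands and yield bool
Result type: bool


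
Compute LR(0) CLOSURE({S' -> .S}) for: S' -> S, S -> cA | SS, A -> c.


Start: S' -> .S
For each item with dot before a nonterminal B, add B -> .γ for every B-production
Closure: [S' -> .S, S -> .cA, S -> .SS]


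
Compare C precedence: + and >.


'+' is additive (level 9); '>' is relational (level 7)
Higher level binds tighter
'+' has higher precedence than '>'


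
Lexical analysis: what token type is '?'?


Pattern: operator symbol
Type: OPERATOR


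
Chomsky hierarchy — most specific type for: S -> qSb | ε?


Single nonterminal LHS, but q^n b^n is not regular
Classification: Type 2 (Context-Free)


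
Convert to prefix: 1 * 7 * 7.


left-to-right (same/higher precedence on left): tree is (* (* 1 7) 7)
Prefix: * * 1 7 7


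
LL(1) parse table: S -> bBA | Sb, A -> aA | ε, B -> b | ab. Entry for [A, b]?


For [A, b]: ε is nullable and 'b' ∈ FOLLOW(A)
Entry: A -> ε


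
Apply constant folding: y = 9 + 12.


9 + 12 = 21 at compile time
Optimized: y = 21


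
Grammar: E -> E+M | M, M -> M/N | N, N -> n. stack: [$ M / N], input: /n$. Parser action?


handle 'M/N' on top
Action: reduce (M -> M/N)


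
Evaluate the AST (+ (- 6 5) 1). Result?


Evaluate inner: (- 6 5) = 1
Evaluate root: (+ 1 1) = 2
Result: 2


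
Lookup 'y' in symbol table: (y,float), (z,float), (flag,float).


Lookup 'y' → type float


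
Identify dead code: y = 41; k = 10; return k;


y is assigned but never read
Dead: 'y = 41'


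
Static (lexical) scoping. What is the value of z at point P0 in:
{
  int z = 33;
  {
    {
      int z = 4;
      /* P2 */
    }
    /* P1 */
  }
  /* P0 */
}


z declared in the same block as P0
z = 33


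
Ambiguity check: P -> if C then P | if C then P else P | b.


dangling else: 'if C then if C then b else b' parses two ways
Ambiguous


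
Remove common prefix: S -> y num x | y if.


Common prefix: 'y'
Factored: S -> y S', S' -> num x | if


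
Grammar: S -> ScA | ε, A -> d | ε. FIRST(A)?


Per alternative of A: FIRST(d) = {d}; FIRST(ε) = {ε}
FIRST(A) = {d, ε}


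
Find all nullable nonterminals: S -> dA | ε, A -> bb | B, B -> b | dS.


A nonterminal is nullable iff some alternative derives ε (directly, or every symbol in it is nullable)
Nullable: {S}


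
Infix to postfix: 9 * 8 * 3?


Left to right (same or higher precedence on left)
Postfix: 9 8 * 3 *


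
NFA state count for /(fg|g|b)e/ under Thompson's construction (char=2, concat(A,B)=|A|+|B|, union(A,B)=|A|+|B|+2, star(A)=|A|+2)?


Syntax tree has 5 char leaf(s), 2 union(s), 0 star(s)
chars contribute 5×2 = 10; each union adds +2; each star adds +2
Total: 10 + 4 + 0 = 14 states


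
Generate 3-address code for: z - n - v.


Break into single-operator statements:
t1 = z - n
t2 = t1 - v


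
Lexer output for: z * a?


Scan left to right, longest-match per lexeme
Tokens: ID(z), OP(*), ID(a)


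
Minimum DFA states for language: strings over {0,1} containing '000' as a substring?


KMP-style automaton: 3 progress states + 1 absorbing accept = 4
Minimal DFA: 4 states


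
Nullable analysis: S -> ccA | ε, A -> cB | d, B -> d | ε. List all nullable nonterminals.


A nonterminal is nullable iff some alternative derives ε (directly, or every symbol in it is nullable)
Nullable: {B, S}


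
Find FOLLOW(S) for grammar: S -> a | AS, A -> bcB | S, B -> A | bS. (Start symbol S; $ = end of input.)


$ ∈ FOLLOW(S). For each A -> αBβ: add FIRST(β)\{ε} to FOLLOW(B); if β nullable, add FOLLOW(A).
FOLLOW(S) = {$, a, b}


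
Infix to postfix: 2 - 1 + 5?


Left to right (same or higher precedence on left)
Postfix: 2 1 - 5 +


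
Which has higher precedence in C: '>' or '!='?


'>' is relational (level 7); '!=' is equality (level 6)
Higher level binds tighter
'>' has higher precedence than '!='


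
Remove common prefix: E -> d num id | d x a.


Common prefix: 'd'
Factored: E -> d E', E' -> num id | x a


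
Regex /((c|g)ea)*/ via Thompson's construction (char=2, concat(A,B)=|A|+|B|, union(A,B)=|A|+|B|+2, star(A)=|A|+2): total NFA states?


Syntax tree has 4 char leaf(s), 1 union(s), 1 star(s)
chars contribute 4×2 = 8; each union adds +2; each star adds +2
Total: 8 + 2 + 2 = 12 states


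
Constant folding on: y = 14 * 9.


14 * 9 = 126 at compile time
Optimized: y = 126


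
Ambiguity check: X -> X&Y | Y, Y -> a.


precedence layered via separate nonterminal Y: deterministic
Unambiguous


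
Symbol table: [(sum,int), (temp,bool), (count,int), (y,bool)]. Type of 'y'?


Lookup 'y' → type bool


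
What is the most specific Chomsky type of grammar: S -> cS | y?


Right-linear: every RHS is a terminal or a terminal followed by one nonterminal
Classification: Type 3 (Regular)


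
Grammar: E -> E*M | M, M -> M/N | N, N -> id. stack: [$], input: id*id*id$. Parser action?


no handle on stack; shift 'id'
Action: shift


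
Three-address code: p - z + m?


Break into single-operator statements:
t1 = p - z
t2 = t1 + m


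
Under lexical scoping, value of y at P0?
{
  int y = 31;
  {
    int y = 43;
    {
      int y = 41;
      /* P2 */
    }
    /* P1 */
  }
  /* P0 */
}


y declared in the same block as P0
y = 31


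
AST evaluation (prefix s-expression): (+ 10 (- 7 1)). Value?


Evaluate inner: (- 7 1) = 6
Evaluate root: (+ 10 6) = 16
Result: 16


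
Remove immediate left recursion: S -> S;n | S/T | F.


Left-recursive alternatives: S;n, S/T; non-recursive: F
Introduce S': S -> FS', S' -> ;nS' | /TS' | ε


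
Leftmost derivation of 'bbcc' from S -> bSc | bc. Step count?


Derivation: S => bSc => bbcc
Steps: 2


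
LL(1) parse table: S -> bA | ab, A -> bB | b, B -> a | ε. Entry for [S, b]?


For [S, b]: 'b' ∈ FIRST(bA)
Entry: S -> bA


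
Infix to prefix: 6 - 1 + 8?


left-to-right (same/higher precedence on left): tree is (+ (- 6 1) 8)
Prefix: + - 6 1 8


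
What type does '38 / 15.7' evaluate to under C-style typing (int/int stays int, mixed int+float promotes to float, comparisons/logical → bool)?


Operand types: int / float
Rule: mixed int/float promotes to float; int/int stays int
Result type: float


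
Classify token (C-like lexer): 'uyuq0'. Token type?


Pattern: letter/underscore followed by alphanumerics, not a keyword
Type: IDENTIFIER


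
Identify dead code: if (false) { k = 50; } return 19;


condition is constant false, so the whole block is unreachable
Dead: 'if (false) { k = 50; }'


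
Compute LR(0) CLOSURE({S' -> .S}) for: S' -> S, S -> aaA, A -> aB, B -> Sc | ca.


Start: S' -> .S
For each item with dot before a nonterminal B, add B -> .γ for every B-production
Closure: [S' -> .S, S -> .aaA]


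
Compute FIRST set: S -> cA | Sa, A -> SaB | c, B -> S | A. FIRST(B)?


Per alternative of B: FIRST(S) = {c}; FIRST(A) = {c}
FIRST(B) = {c}


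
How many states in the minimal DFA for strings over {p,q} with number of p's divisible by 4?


Track (count of p) mod 4: states 0..3, accept at 0
Minimal DFA: 4 states


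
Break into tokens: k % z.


Scan left to right, longest-match per lexeme
Tokens: ID(k), OP(%), ID(z)


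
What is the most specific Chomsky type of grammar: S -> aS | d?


Right-linear: every RHS is a terminal or a terminal followed by one nonterminal
Classification: Type 3 (Regular)


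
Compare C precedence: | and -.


'-' is additive (level 9); '|' is bitwise OR (level 3)
Higher level binds tighter
'-' has higher precedence than '|'


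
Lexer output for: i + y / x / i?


Scan left to right, longest-match per lexeme
Tokens: ID(i), OP(+), ID(y), OP(/), ID(x), OP(/), ID(i)


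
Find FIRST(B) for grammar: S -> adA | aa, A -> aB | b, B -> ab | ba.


Per alternative of B: FIRST(ab) = {a}; FIRST(ba) = {b}
FIRST(B) = {a, b}


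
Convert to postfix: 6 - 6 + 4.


Left to right (same or higher precedence on left)
Postfix: 6 6 - 4 +


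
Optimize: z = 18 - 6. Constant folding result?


18 - 6 = 12 at compile time
Optimized: z = 12


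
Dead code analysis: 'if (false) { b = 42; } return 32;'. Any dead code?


condition is constant false, so the whole block is unreachable
Dead: 'if (false) { b = 42; }'


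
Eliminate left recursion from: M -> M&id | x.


Left-recursive alternatives: M&id; non-recursive: x
Introduce M': M -> xM', M' -> &idM' | ε


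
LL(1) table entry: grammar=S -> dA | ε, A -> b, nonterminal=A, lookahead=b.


For [A, b]: 'b' ∈ FIRST(b)
Entry: A -> b


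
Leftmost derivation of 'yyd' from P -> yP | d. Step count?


Derivation: P => yP => yyP => yyd
Steps: 3


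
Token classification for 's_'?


Pattern: letter/underscore followed by alphanumerics, not a keyword
Type: IDENTIFIER


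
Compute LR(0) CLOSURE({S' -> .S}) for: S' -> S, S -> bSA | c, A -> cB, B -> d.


Start: S' -> .S
For each item with dot before a nonterminal B, add B -> .γ for every B-production
Closure: [S' -> .S, S -> .bSA, S -> .c]


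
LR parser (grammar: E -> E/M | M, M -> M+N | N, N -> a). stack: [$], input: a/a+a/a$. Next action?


no handle on stack; shift 'a'
Action: shift


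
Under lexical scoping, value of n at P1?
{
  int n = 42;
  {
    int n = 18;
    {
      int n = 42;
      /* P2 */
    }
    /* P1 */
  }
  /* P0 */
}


n declared in the same block as P1
n = 18


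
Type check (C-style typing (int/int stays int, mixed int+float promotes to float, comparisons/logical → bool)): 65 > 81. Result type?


Operand types: int > int
Rule: comparison yields bool
Result type: bool


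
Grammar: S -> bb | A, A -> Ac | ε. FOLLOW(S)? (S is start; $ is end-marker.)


$ ∈ FOLLOW(S). For each A -> αBβ: add FIRST(β)\{ε} to FOLLOW(B); if β nullable, add FOLLOW(A).
FOLLOW(S) = {$}


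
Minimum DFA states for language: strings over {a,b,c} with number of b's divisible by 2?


Track (count of b) mod 2: states 0..1, accept at 0
Minimal DFA: 2 states


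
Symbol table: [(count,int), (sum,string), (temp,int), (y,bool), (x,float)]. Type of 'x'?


Lookup 'x' → type float


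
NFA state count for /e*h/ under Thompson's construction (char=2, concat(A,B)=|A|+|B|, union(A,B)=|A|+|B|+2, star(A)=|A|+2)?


Syntax tree has 2 char leaf(s), 0 union(s), 1 star(s)
chars contribute 2×2 = 4; each union adds +2; each star adds +2
Total: 4 + 0 + 2 = 6 states


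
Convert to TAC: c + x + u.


Break into single-operator statements:
t1 = c + x
t2 = t1 + u


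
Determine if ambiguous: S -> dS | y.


right-linear, alternatives start with distinct terminals 'd' vs 'y': unique leftmost derivation
Unambiguous


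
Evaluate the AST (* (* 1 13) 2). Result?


Evaluate inner: (* 1 13) = 13
Evaluate root: (* 13 2) = 26
Result: 26


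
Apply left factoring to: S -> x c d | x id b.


Common prefix: 'x'
Factored: S -> x S', S' -> c d | id b


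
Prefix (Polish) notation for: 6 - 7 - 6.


left-to-right (same/higher precedence on left): tree is (- (- 6 7) 6)
Prefix: - - 6 7 6


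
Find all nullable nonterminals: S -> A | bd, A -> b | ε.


A nonterminal is nullable iff some alternative derives ε (directly, or every symbol in it is nullable)
Nullable: {A, S}


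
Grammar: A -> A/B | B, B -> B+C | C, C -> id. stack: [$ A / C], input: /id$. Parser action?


'C' (not preceded by B+) is the handle for B -> C
Action: reduce (B -> C)


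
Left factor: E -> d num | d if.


Common prefix: 'd'
Factored: E -> d E', E' -> num | if


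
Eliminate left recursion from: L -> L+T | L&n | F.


Left-recursive alternatives: L+T, L&n; non-recursive: F
Introduce L': L -> FL', L' -> +TL' | &nL' | ε


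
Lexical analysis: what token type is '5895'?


Pattern: digits only
Type: INTEGER_LITERAL


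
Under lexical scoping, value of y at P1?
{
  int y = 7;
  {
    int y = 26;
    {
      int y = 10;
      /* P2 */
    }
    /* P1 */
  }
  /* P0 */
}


y declared in the same block as P1
y = 26


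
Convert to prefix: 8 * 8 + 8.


left-to-right (same/higher precedence on left): tree is (+ (* 8 8) 8)
Prefix: + * 8 8 8


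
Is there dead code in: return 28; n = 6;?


statement follows a return and is unreachable
Dead: 'n = 6'


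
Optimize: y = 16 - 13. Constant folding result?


16 - 13 = 3 at compile time
Optimized: y = 3


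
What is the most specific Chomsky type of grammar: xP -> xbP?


LHS has context (more than one symbol) and |LHS| ≤ |RHS|
Classification: Type 1 (Context-Sensitive)


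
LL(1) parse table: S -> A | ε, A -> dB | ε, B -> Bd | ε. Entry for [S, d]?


For [S, d]: 'd' ∈ FIRST(A)
Entry: S -> A


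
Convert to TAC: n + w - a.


Break into single-operator statements:
t1 = n + w
t2 = t1 - a


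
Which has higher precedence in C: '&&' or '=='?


'==' is equality (level 6); '&&' is logical AND (level 2)
Higher level binds tighter
'==' has higher precedence than '&&'


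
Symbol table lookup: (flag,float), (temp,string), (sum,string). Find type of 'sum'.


Lookup 'sum' → type string


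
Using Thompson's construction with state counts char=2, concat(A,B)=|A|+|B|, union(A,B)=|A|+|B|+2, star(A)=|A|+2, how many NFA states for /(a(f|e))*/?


Syntax tree has 3 char leaf(s), 1 union(s), 1 star(s)
chars contribute 3×2 = 6; each union adds +2; each star adds +2
Total: 6 + 2 + 2 = 10 states


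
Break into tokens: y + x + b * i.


Scan left to right, longest-match per lexeme
Tokens: ID(y), OP(+), ID(x), OP(+), ID(b), OP(*), ID(i)


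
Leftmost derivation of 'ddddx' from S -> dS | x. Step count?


Derivation: S => dS => ddS => dddS => ddddS => ddddx
Steps: 5


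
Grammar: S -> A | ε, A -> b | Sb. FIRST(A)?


Per alternative of A: FIRST(b) = {b}; FIRST(Sb) = {b}
FIRST(A) = {b}


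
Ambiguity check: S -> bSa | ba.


balanced b^n…a^n: each string has a unique parse
Unambiguous


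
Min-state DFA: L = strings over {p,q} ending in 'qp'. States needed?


Track the longest suffix of input matching a prefix of 'qp': 3 classes (prefixes of length 0..2)
Minimal DFA: 3 states


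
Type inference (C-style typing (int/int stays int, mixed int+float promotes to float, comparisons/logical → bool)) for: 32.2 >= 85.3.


Operand types: float >= float
Rule: comparison yields bool
Result type: bool


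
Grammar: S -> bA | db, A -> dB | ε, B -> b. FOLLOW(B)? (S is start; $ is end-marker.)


$ ∈ FOLLOW(S). For each A -> αBβ: add FIRST(β)\{ε} to FOLLOW(B); if β nullable, add FOLLOW(A).
FOLLOW(B) = {$}


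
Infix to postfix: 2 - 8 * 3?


* has higher precedence, evaluate 8*3 first
Postfix: 2 8 3 * -
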